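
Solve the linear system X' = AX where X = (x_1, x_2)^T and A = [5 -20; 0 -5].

x_1(t) = 2C_1e^(-5t) + C_2e^(5t), x_2(t) = C_1e^(-5t)

Coefficient matrix A = [[5, -20], [0, -5]].
Characteristic polynomial det(A - λI) = λ^2 - 25 = 0.
Eigenvalues λ = -5, 5.
For λ=-5: (A-λI) row 1 is [10, -20], so an eigenvector is (2, 1).
For λ=5: (A-λI) row 1 is [0, -20], so an eigenvector is (1, 0).
General solution: C_1e^(-5t)(2,1) + C_2e^(5t)(1,0).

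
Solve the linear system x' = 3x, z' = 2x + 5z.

x(t) = -K_1e^(3t), z(t) = K_1e^(3t) + K_2e^(5t)

Coefficient matrix A = [[3, 0], [2, 5]].
Characteristic polynomial det(A - λI) = λ^2 - 8λ + 15 = 0.
Eigenvalues λ = 3, 5.
For λ=3: (A-λI) row 2 is [2, 2], so an eigenvector is (-1, 1).
For λ=5: (A-λI) row 1 is [-2, 0], so an eigenvector is (0, 1).
General solution: K_1e^(3t)(-1,1) + K_2e^(5t)(0,1).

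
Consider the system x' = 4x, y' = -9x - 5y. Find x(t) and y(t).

Coefficient matrix A = [[4, 0], [-9, -5]].
Characteristic polynomial det(A - λI) = λ^2 + λ - 20 = 0.
Eigenvalues λ = 4, -5.
For λ=4: (A-λI) row 2 is [-9, -9], so an eigenvector is (1, -1).
For λ=-5: (A-λI) row 1 is [9, 0], so an eigenvector is (0, -1).
General solution: C_1e^(4t)(1,-1) + C_2e^(-5t)(0,-1).

x(t) = C_1e^(4t), y(t) = -C_1e^(4t) - C_2e^(-5t)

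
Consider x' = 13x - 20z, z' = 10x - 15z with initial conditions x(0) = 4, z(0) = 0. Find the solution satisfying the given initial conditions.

Coefficient matrix A = [[13, -20], [10, -15]].
Characteristic polynomial det(A - λI) = λ^2 + 2λ + 5 = 0.
Eigenvalues λ = -1 ± 2i (complex conjugate pair).
For λ=-1+2i: an eigenvector is (-1,-1) - i(3,2) = (-1 - 3i, -1 - 2i).
A real fundamental pair from Re and Im of e^((-1+2i)t)v: X_1 = e^(-t)(cos(2t)·(-1,-1) + sin(2t)·(3,2)), X_2 = e^(-t)(sin(2t)·(-1,-1) - cos(2t)·(3,2)).
General solution: K_1X_1 + K_2X_2.
Applying x(0)=4, z(0)=0 gives K_1=8, K_2=-4.

x(t) = 28e^(-t)sin(2t) + 4e^(-t)cos(2t), z(t) = 20e^(-t)sin(2t)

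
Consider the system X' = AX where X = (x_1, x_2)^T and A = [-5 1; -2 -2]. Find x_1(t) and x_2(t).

Coefficient matrix A = [[-5, 1], [-2, -2]].
Characteristic polynomial det(A - λI) = λ^2 + 7λ + 12 = 0.
Eigenvalues λ = -3, -4.
For λ=-3: (A-λI) row 1 is [-2, 1], so an eigenvector is (1, 2).
For λ=-4: (A-λI) row 1 is [-1, 1], so an eigenvector is (1, 1).
General solution: C_1e^(-3t)(1,2) + C_2e^(-4t)(1,1).

x_1(t) = C_1e^(-3t) + C_2e^(-4t), x_2(t) = 2C_1e^(-3t) + C_2e^(-4t)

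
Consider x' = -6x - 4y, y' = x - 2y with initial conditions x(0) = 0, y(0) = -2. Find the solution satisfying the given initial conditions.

Coefficient matrix A = [[-6, -4], [1, -2]].
Characteristic polynomial det(A - λI) = λ^2 + 8λ + 16 = 0.
Single eigenvalue λ = -4 with algebraic multiplicity 2.
Eigenvector v = (-2,1); generalized eigenvector w with (A-λI)w=v is (1,0).
General solution: e^(-4t)[C_1·v + C_2·(t·v + w)].
Applying x(0)=0, y(0)=-2 gives C_1=-2, C_2=-4.

x(t) = 8te^(-4t), y(t) = -4te^(-4t) - 2e^(-4t)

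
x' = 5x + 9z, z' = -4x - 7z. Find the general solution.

Coefficient matrix A = [[5, 9], [-4, -7]].
Characteristic polynomial det(A - λI) = λ^2 + 2λ + 1 = 0.
Single eigenvalue λ = -1 with algebraic multiplicity 2.
Eigenvector v = (3,-2); generalized eigenvector w with (A-λI)w=v is (-1,1).
General solution: e^(-t)[C_1·v + C_2·(t·v + w)].

x(t) = 3C_1e^(-t) + 3C_2te^(-t) - C_2e^(-t), z(t) = -2C_1e^(-t) - 2C_2te^(-t) + C_2e^(-t)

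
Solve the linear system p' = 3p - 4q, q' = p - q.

p(t) = 2C_1e^(t) + 2C_2te^(t) + C_2e^(t), q(t) = C_1e^(t) + C_2te^(t)

Coefficient matrix A = [[3, -4], [1, -1]].
Characteristic polynomial det(A - λI) = λ^2 - 2λ + 1 = 0.
Single eigenvalue λ = 1 with algebraic multiplicity 2.
Eigenvector v = (2,1); generalized eigenvector w with (A-λI)w=v is (1,0).
General solution: e^(t)[C_1·v + C_2·(t·v + w)].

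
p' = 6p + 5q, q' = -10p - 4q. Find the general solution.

Coefficient matrix A = [[6, 5], [-10, -4]].
Characteristic polynomial det(A - λI) = λ^2 - 2λ + 26 = 0.
Eigenvalues λ = 1 ± 5i (complex conjugate pair).
For λ=1+5i: an eigenvector is (1,-1) - i(0,-1) = (1, -1 + i).
A real fundamental pair from Re and Im of e^((1+5i)t)v: X_1 = e^(t)(cos(5t)·(1,-1) + sin(5t)·(0,-1)), X_2 = e^(t)(sin(5t)·(1,-1) - cos(5t)·(0,-1)).
General solution: C_1X_1 + C_2X_2.

p(t) = C_1e^(t)cos(5t) + C_2e^(t)sin(5t), q(t) = -C_1e^(t)sin(5t) - C_1e^(t)cos(5t) - C_2e^(t)sin(5t) + C_2e^(t)cos(5t)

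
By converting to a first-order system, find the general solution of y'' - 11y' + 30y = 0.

Let x_1 = y, x_2 = y'. Then x_1' = x_2 and x_2' = -30x_1 + 11x_2.
A = [[0,1],[-30,11]]; det(A-λI) = λ^2 - 11λ + 30.
Eigenvalues λ = 5, 6 with eigenvectors (1,5), (1,6).

y(t) = C_1e^(5t) + C_2e^(6t)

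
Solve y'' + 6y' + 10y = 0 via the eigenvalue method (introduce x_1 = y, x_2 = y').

y(t) = c_1e^(-3t)cos(t) + c_2e^(-3t)sin(t)

Let x_1 = y, x_2 = y'. Then x_1' = x_2 and x_2' = -10x_1 - 6x_2.
A = [[0,1],[-10,-6]]; det(A-λI) = λ^2 + 6λ + 10.
Eigenvalues λ = -3 ± i.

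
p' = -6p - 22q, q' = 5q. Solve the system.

p(t) = -C_1e^(-6t) - 2C_2e^(5t), q(t) = C_2e^(5t)

Coefficient matrix A = [[-6, -22], [0, 5]].
Characteristic polynomial det(A - λI) = λ^2 + λ - 30 = 0.
Eigenvalues λ = -6, 5.
For λ=-6: (A-λI) row 1 is [0, -22], so an eigenvector is (-1, 0).
For λ=5: (A-λI) row 1 is [-11, -22], so an eigenvector is (-2, 1).
General solution: C_1e^(-6t)(-1,0) + C_2e^(5t)(-2,1).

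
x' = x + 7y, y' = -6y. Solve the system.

x(t) = K_1e^(t) + K_2e^(-6t), y(t) = -K_2e^(-6t)

Coefficient matrix A = [[1, 7], [0, -6]].
Characteristic polynomial det(A - λI) = λ^2 + 5λ - 6 = 0.
Eigenvalues λ = 1, -6.
For λ=1: (A-λI) row 1 is [0, 7], so an eigenvector is (1, 0).
For λ=-6: (A-λI) row 1 is [7, 7], so an eigenvector is (1, -1).
General solution: K_1e^(t)(1,0) + K_2e^(-6t)(1,-1).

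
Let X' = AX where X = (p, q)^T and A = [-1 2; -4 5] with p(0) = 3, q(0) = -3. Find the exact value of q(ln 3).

A = [[-1,2],[-4,5]]; eigenvalues λ = 3, 1.
Eigenvectors: (1,2) for λ=3, (1,1) for λ=1.
From the initial condition, c_1 = -6, c_2 = 9.
q(ln 3) = (-6)(3^3)(2) + (9)(3^1)(1) = -297.

-297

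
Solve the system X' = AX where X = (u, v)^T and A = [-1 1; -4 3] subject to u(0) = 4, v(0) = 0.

Coefficient matrix A = [[-1, 1], [-4, 3]].
Characteristic polynomial det(A - λI) = λ^2 - 2λ + 1 = 0.
Single eigenvalue λ = 1 with algebraic multiplicity 2.
Eigenvector v = (-1,-2); generalized eigenvector w with (A-λI)w=v is (-1,-3).
General solution: e^(t)[c_1·v + c_2·(t·v + w)].
Applying u(0)=4, v(0)=0 gives c_1=-12, c_2=8.

u(t) = -8te^(t) + 4e^(t), v(t) = -16te^(t)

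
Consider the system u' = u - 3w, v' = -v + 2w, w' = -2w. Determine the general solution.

Coefficient matrix A = [[1, 0, -3], [0, -1, 2], [0, 0, -2]].
det(A - λI) = 0 gives eigenvalues λ = -2, -1, 1.
For λ=-2: eigenvector (1,-2,1).
For λ=-1: eigenvector (0,1,0).
For λ=1: eigenvector (1,0,0).
General solution: c_1e^(-2t)(1,-2,1) + c_2e^(-t)(0,1,0) + c_3e^(t)(1,0,0).

u(t) = c_1e^(-2t) + c_3e^(t), v(t) = -2c_1e^(-2t) + c_2e^(-t), w(t) = c_1e^(-2t)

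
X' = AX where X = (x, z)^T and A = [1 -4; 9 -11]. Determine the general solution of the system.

x(t) = 2c_1e^(-5t) + 2c_2te^(-5t) + c_2e^(-5t), z(t) = 3c_1e^(-5t) + 3c_2te^(-5t) + c_2e^(-5t)

Coefficient matrix A = [[1, -4], [9, -11]].
Characteristic polynomial det(A - λI) = λ^2 + 10λ + 25 = 0.
Single eigenvalue λ = -5 with algebraic multiplicity 2.
Eigenvector v = (2,3); generalized eigenvector w with (A-λI)w=v is (1,1).
General solution: e^(-5t)[c_1·v + c_2·(t·v + w)].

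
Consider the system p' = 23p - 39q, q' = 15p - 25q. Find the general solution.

p(t) = -2c_1e^(-t)sin(3t) + 3c_1e^(-t)cos(3t) + 3c_2e^(-t)sin(3t) + 2c_2e^(-t)cos(3t), q(t) = -c_1e^(-t)sin(3t) + 2c_1e^(-t)cos(3t) + 2c_2e^(-t)sin(3t) + c_2e^(-t)cos(3t)

Coefficient matrix A = [[23, -39], [15, -25]].
Characteristic polynomial det(A - λI) = λ^2 + 2λ + 10 = 0.
Eigenvalues λ = -1 ± 3i (complex conjugate pair).
For λ=-1+3i: an eigenvector is (3,2) - i(-2,-1) = (3 + 2i, 2 + i).
A real fundamental pair from Re and Im of e^((-1+3i)t)v: X_1 = e^(-t)(cos(3t)·(3,2) + sin(3t)·(-2,-1)), X_2 = e^(-t)(sin(3t)·(3,2) - cos(3t)·(-2,-1)).
General solution: c_1X_1 + c_2X_2.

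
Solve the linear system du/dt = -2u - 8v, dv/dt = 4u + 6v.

u(t) = C_1e^(2t)sin(4t) - C_1e^(2t)cos(4t) - C_2e^(2t)sin(4t) - C_2e^(2t)cos(4t), v(t) = -C_1e^(2t)sin(4t) + C_2e^(2t)cos(4t)

Coefficient matrix A = [[-2, -8], [4, 6]].
Characteristic polynomial det(A - λI) = λ^2 - 4λ + 20 = 0.
Eigenvalues λ = 2 ± 4i (complex conjugate pair).
For λ=2+4i: an eigenvector is (-1,0) - i(1,-1) = (-1 - i, 0 + i).
A real fundamental pair from Re and Im of e^((2+4i)t)v: X_1 = e^(2t)(cos(4t)·(-1,0) + sin(4t)·(1,-1)), X_2 = e^(2t)(sin(4t)·(-1,0) - cos(4t)·(1,-1)).
General solution: C_1X_1 + C_2X_2.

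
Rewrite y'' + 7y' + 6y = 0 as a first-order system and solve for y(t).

Let x_1 = y, x_2 = y'. Then x_1' = x_2 and x_2' = -6x_1 - 7x_2.
A = [[0,1],[-6,-7]]; det(A-λI) = λ^2 + 7λ + 6.
Eigenvalues λ = -1, -6 with eigenvectors (1,-1), (1,-6).

y(t) = c_1e^(-t) + c_2e^(-6t)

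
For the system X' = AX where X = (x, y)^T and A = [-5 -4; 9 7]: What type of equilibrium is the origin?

unstable improper node

A = [[-5,-4],[9,7]]; det(A-λI) = λ^2 - 2λ + 1.
repeated λ = 1 with a single eigenvector.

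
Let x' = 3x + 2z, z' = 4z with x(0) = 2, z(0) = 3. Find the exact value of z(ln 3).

A = [[3,2],[0,4]]; eigenvalues λ = 4, 3.
Eigenvectors: (-2,-1) for λ=4, (-1,0) for λ=3.
From the initial condition, c_1 = -3, c_2 = 4.
z(ln 3) = (-3)(3^4)(-1) + (4)(3^3)(0) = 243.

243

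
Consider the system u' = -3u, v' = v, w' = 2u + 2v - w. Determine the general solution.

Coefficient matrix A = [[-3, 0, 0], [0, 1, 0], [2, 2, -1]].
det(A - λI) = 0 gives eigenvalues λ = -1, 1, -3.
For λ=-1: eigenvector (0,0,1).
For λ=1: eigenvector (0,1,1).
For λ=-3: eigenvector (1,0,-1).
General solution: K_1e^(-t)(0,0,1) + K_2e^(t)(0,1,1) + K_3e^(-3t)(1,0,-1).

u(t) = K_3e^(-3t), v(t) = K_2e^(t), w(t) = K_1e^(-t) + K_2e^(t) - K_3e^(-3t)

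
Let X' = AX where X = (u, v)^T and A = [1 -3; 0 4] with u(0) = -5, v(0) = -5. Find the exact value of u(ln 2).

A = [[1,-3],[0,4]]; eigenvalues λ = 4, 1.
Eigenvectors: (1,-1) for λ=4, (-1,0) for λ=1.
From the initial condition, c_1 = 5, c_2 = 10.
u(ln 2) = (5)(2^4)(1) + (10)(2^1)(-1) = 60.

60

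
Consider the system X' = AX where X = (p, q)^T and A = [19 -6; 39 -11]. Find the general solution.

p(t) = K_1e^(4t)sin(3t) - K_1e^(4t)cos(3t) - K_2e^(4t)sin(3t) - K_2e^(4t)cos(3t), q(t) = 2K_1e^(4t)sin(3t) - 3K_1e^(4t)cos(3t) - 3K_2e^(4t)sin(3t) - 2K_2e^(4t)cos(3t)

Coefficient matrix A = [[19, -6], [39, -11]].
Characteristic polynomial det(A - λI) = λ^2 - 8λ + 25 = 0.
Eigenvalues λ = 4 ± 3i (complex conjugate pair).
For λ=4+3i: an eigenvector is (-1,-3) - i(1,2) = (-1 - i, -3 - 2i).
A real fundamental pair from Re and Im of e^((4+3i)t)v: X_1 = e^(4t)(cos(3t)·(-1,-3) + sin(3t)·(1,2)), X_2 = e^(4t)(sin(3t)·(-1,-3) - cos(3t)·(1,2)).
General solution: K_1X_1 + K_2X_2.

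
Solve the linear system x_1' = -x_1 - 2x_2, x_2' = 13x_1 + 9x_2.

Coefficient matrix A = [[-1, -2], [13, 9]].
Characteristic polynomial det(A - λI) = λ^2 - 8λ + 17 = 0.
Eigenvalues λ = 4 ± i (complex conjugate pair).
For λ=4+i: an eigenvector is (-1,3) - i(-1,2) = (-1 + i, 3 - 2i).
A real fundamental pair from Re and Im of e^((4+i)t)v: X_1 = e^(4t)(cos(t)·(-1,3) + sin(t)·(-1,2)), X_2 = e^(4t)(sin(t)·(-1,3) - cos(t)·(-1,2)).
General solution: K_1X_1 + K_2X_2.

x_1(t) = -K_1e^(4t)sin(t) - K_1e^(4t)cos(t) - K_2e^(4t)sin(t) + K_2e^(4t)cos(t), x_2(t) = 2K_1e^(4t)sin(t) + 3K_1e^(4t)cos(t) + 3K_2e^(4t)sin(t) - 2K_2e^(4t)cos(t)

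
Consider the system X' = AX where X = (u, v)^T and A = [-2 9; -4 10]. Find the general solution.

Coefficient matrix A = [[-2, 9], [-4, 10]].
Characteristic polynomial det(A - λI) = λ^2 - 8λ + 16 = 0.
Single eigenvalue λ = 4 with algebraic multiplicity 2.
Eigenvector v = (-3,-2); generalized eigenvector w with (A-λI)w=v is (2,1).
General solution: e^(4t)[c_1·v + c_2·(t·v + w)].

u(t) = -3c_1e^(4t) - 3c_2te^(4t) + 2c_2e^(4t), v(t) = -2c_1e^(4t) - 2c_2te^(4t) + c_2e^(4t)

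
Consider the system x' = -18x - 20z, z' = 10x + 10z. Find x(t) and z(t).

Coefficient matrix A = [[-18, -20], [10, 10]].
Characteristic polynomial det(A - λI) = λ^2 + 8λ + 20 = 0.
Eigenvalues λ = -4 ± 2i (complex conjugate pair).
For λ=-4+2i: an eigenvector is (3,-2) - i(-1,1) = (3 + i, -2 - i).
A real fundamental pair from Re and Im of e^((-4+2i)t)v: X_1 = e^(-4t)(cos(2t)·(3,-2) + sin(2t)·(-1,1)), X_2 = e^(-4t)(sin(2t)·(3,-2) - cos(2t)·(-1,1)).
General solution: K_1X_1 + K_2X_2.

x(t) = -K_1e^(-4t)sin(2t) + 3K_1e^(-4t)cos(2t) + 3K_2e^(-4t)sin(2t) + K_2e^(-4t)cos(2t), z(t) = K_1e^(-4t)sin(2t) - 2K_1e^(-4t)cos(2t) - 2K_2e^(-4t)sin(2t) - K_2e^(-4t)cos(2t)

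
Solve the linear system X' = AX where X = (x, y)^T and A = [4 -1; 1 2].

x(t) = -K_1e^(3t) - K_2te^(3t) - 3K_2e^(3t), y(t) = -K_1e^(3t) - K_2te^(3t) - 2K_2e^(3t)

Coefficient matrix A = [[4, -1], [1, 2]].
Characteristic polynomial det(A - λI) = λ^2 - 6λ + 9 = 0.
Single eigenvalue λ = 3 with algebraic multiplicity 2.
Eigenvector v = (-1,-1); generalized eigenvector w with (A-λI)w=v is (-3,-2).
General solution: e^(3t)[K_1·v + K_2·(t·v + w)].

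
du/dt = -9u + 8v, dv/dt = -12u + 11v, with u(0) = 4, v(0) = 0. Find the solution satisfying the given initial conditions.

u(t) = -8e^(3t) + 12e^(-t), v(t) = -12e^(3t) + 12e^(-t)

Coefficient matrix A = [[-9, 8], [-12, 11]].
Characteristic polynomial det(A - λI) = λ^2 - 2λ - 3 = 0.
Eigenvalues λ = 3, -1.
For λ=3: (A-λI) row 1 is [-12, 8], so an eigenvector is (2, 3).
For λ=-1: (A-λI) row 1 is [-8, 8], so an eigenvector is (1, 1).
General solution: C_1e^(3t)(2,3) + C_2e^(-t)(1,1).
Applying u(0)=4, v(0)=0 gives C_1=-4, C_2=12.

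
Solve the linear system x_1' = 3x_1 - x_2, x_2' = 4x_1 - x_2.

x_1(t) = -c_1e^(t) - c_2te^(t) - c_2e^(t), x_2(t) = -2c_1e^(t) - 2c_2te^(t) - c_2e^(t)

Coefficient matrix A = [[3, -1], [4, -1]].
Characteristic polynomial det(A - λI) = λ^2 - 2λ + 1 = 0.
Single eigenvalue λ = 1 with algebraic multiplicity 2.
Eigenvector v = (-1,-2); generalized eigenvector w with (A-λI)w=v is (-1,-1).
General solution: e^(t)[c_1·v + c_2·(t·v + w)].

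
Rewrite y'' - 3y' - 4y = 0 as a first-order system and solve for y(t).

Let x_1 = y, x_2 = y'. Then x_1' = x_2 and x_2' = 4x_1 + 3x_2.
A = [[0,1],[4,3]]; det(A-λI) = λ^2 - 3λ - 4.
Eigenvalues λ = 4, -1 with eigenvectors (1,4), (1,-1).

y(t) = c_1e^(4t) + c_2e^(-t)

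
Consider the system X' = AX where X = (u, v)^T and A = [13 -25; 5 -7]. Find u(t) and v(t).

u(t) = -K_1e^(3t)sin(5t) + 2K_1e^(3t)cos(5t) + 2K_2e^(3t)sin(5t) + K_2e^(3t)cos(5t), v(t) = K_1e^(3t)cos(5t) + K_2e^(3t)sin(5t)

Coefficient matrix A = [[13, -25], [5, -7]].
Characteristic polynomial det(A - λI) = λ^2 - 6λ + 34 = 0.
Eigenvalues λ = 3 ± 5i (complex conjugate pair).
For λ=3+5i: an eigenvector is (2,1) - i(-1,0) = (2 + i, 1).
A real fundamental pair from Re and Im of e^((3+5i)t)v: X_1 = e^(3t)(cos(5t)·(2,1) + sin(5t)·(-1,0)), X_2 = e^(3t)(sin(5t)·(2,1) - cos(5t)·(-1,0)).
General solution: K_1X_1 + K_2X_2.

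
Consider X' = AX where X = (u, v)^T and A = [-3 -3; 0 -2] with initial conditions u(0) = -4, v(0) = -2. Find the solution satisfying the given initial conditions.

Coefficient matrix A = [[-3, -3], [0, -2]].
Characteristic polynomial det(A - λI) = λ^2 + 5λ + 6 = 0.
Eigenvalues λ = -2, -3.
For λ=-2: (A-λI) row 1 is [-1, -3], so an eigenvector is (-3, 1).
For λ=-3: (A-λI) row 1 is [0, -3], so an eigenvector is (-1, 0).
General solution: K_1e^(-2t)(-3,1) + K_2e^(-3t)(-1,0).
Applying u(0)=-4, v(0)=-2 gives K_1=-2, K_2=10.

u(t) = 6e^(-2t) - 10e^(-3t), v(t) = -2e^(-2t)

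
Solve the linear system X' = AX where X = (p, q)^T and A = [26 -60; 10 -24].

p(t) = 3C_1e^(6t) + 2C_2e^(-4t), q(t) = C_1e^(6t) + C_2e^(-4t)

Coefficient matrix A = [[26, -60], [10, -24]].
Characteristic polynomial det(A - λI) = λ^2 - 2λ - 24 = 0.
Eigenvalues λ = 6, -4.
For λ=6: (A-λI) row 1 is [20, -60], so an eigenvector is (3, 1).
For λ=-4: (A-λI) row 1 is [30, -60], so an eigenvector is (2, 1).
General solution: C_1e^(6t)(3,1) + C_2e^(-4t)(2,1).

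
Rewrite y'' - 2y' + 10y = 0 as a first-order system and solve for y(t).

y(t) = K_1e^(t)cos(3t) + K_2e^(t)sin(3t)

Let x_1 = y, x_2 = y'. Then x_1' = x_2 and x_2' = -10x_1 + 2x_2.
A = [[0,1],[-10,2]]; det(A-λI) = λ^2 - 2λ + 10.
Eigenvalues λ = 1 ± 3i.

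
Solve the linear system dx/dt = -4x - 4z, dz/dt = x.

x(t) = 2K_1e^(-2t) + 2K_2te^(-2t) + 3K_2e^(-2t), z(t) = -K_1e^(-2t) - K_2te^(-2t) - 2K_2e^(-2t)

Coefficient matrix A = [[-4, -4], [1, 0]].
Characteristic polynomial det(A - λI) = λ^2 + 4λ + 4 = 0.
Single eigenvalue λ = -2 with algebraic multiplicity 2.
Eigenvector v = (2,-1); generalized eigenvector w with (A-λI)w=v is (3,-2).
General solution: e^(-2t)[K_1·v + K_2·(t·v + w)].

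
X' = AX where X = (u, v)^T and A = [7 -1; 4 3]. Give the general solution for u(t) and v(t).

u(t) = C_1e^(5t) + C_2te^(5t), v(t) = 2C_1e^(5t) + 2C_2te^(5t) - C_2e^(5t)

Coefficient matrix A = [[7, -1], [4, 3]].
Characteristic polynomial det(A - λI) = λ^2 - 10λ + 25 = 0.
Single eigenvalue λ = 5 with algebraic multiplicity 2.
Eigenvector v = (1,2); generalized eigenvector w with (A-λI)w=v is (0,-1).
General solution: e^(5t)[C_1·v + C_2·(t·v + w)].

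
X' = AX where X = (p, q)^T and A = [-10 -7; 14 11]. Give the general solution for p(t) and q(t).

p(t) = c_1e^(-3t) - c_2e^(4t), q(t) = -c_1e^(-3t) + 2c_2e^(4t)

Coefficient matrix A = [[-10, -7], [14, 11]].
Characteristic polynomial det(A - λI) = λ^2 - λ - 12 = 0.
Eigenvalues λ = -3, 4.
For λ=-3: (A-λI) row 1 is [-7, -7], so an eigenvector is (1, -1).
For λ=4: (A-λI) row 1 is [-14, -7], so an eigenvector is (-1, 2).
General solution: c_1e^(-3t)(1,-1) + c_2e^(4t)(-1,2).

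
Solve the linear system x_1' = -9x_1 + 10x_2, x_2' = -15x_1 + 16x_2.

x_1(t) = K_1e^(t) + 2K_2e^(6t), x_2(t) = K_1e^(t) + 3K_2e^(6t)

Coefficient matrix A = [[-9, 10], [-15, 16]].
Characteristic polynomial det(A - λI) = λ^2 - 7λ + 6 = 0.
Eigenvalues λ = 1, 6.
For λ=1: (A-λI) row 1 is [-10, 10], so an eigenvector is (1, 1).
For λ=6: (A-λI) row 1 is [-15, 10], so an eigenvector is (2, 3).
General solution: K_1e^(t)(1,1) + K_2e^(6t)(2,3).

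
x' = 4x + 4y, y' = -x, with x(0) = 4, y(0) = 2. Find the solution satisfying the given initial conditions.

Coefficient matrix A = [[4, 4], [-1, 0]].
Characteristic polynomial det(A - λI) = λ^2 - 4λ + 4 = 0.
Single eigenvalue λ = 2 with algebraic multiplicity 2.
Eigenvector v = (-2,1); generalized eigenvector w with (A-λI)w=v is (-3,1).
General solution: e^(2t)[c_1·v + c_2·(t·v + w)].
Applying x(0)=4, y(0)=2 gives c_1=10, c_2=-8.

x(t) = 16te^(2t) + 4e^(2t), y(t) = -8te^(2t) + 2e^(2t)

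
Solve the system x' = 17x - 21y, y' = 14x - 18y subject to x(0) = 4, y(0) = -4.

x(t) = 24e^(3t) - 20e^(-4t), y(t) = 16e^(3t) - 20e^(-4t)

Coefficient matrix A = [[17, -21], [14, -18]].
Characteristic polynomial det(A - λI) = λ^2 + λ - 12 = 0.
Eigenvalues λ = -4, 3.
For λ=-4: (A-λI) row 1 is [21, -21], so an eigenvector is (-1, -1).
For λ=3: (A-λI) row 1 is [14, -21], so an eigenvector is (-3, -2).
General solution: K_1e^(-4t)(-1,-1) + K_2e^(3t)(-3,-2).
Applying x(0)=4, y(0)=-4 gives K_1=20, K_2=-8.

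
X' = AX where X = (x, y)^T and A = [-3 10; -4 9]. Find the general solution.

x(t) = -2c_1e^(3t)sin(2t) - c_1e^(3t)cos(2t) - c_2e^(3t)sin(2t) + 2c_2e^(3t)cos(2t), y(t) = -c_1e^(3t)sin(2t) - c_1e^(3t)cos(2t) - c_2e^(3t)sin(2t) + c_2e^(3t)cos(2t)

Coefficient matrix A = [[-3, 10], [-4, 9]].
Characteristic polynomial det(A - λI) = λ^2 - 6λ + 13 = 0.
Eigenvalues λ = 3 ± 2i (complex conjugate pair).
For λ=3+2i: an eigenvector is (-1,-1) - i(-2,-1) = (-1 + 2i, -1 + i).
A real fundamental pair from Re and Im of e^((3+2i)t)v: X_1 = e^(3t)(cos(2t)·(-1,-1) + sin(2t)·(-2,-1)), X_2 = e^(3t)(sin(2t)·(-1,-1) - cos(2t)·(-2,-1)).
General solution: c_1X_1 + c_2X_2.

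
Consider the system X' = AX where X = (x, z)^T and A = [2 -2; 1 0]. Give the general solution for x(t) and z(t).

x(t) = -K_1e^(t)sin(t) + K_1e^(t)cos(t) + K_2e^(t)sin(t) + K_2e^(t)cos(t), z(t) = K_1e^(t)cos(t) + K_2e^(t)sin(t)

Coefficient matrix A = [[2, -2], [1, 0]].
Characteristic polynomial det(A - λI) = λ^2 - 2λ + 2 = 0.
Eigenvalues λ = 1 ± i (complex conjugate pair).
For λ=1+i: an eigenvector is (1,1) - i(-1,0) = (1 + i, 1).
A real fundamental pair from Re and Im of e^((1+i)t)v: X_1 = e^(t)(cos(t)·(1,1) + sin(t)·(-1,0)), X_2 = e^(t)(sin(t)·(1,1) - cos(t)·(-1,0)).
General solution: K_1X_1 + K_2X_2.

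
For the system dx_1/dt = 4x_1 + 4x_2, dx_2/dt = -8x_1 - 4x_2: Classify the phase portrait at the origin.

center

A = [[4,4],[-8,-4]]; det(A-λI) = λ^2 + 16.
λ = 0 ± 4i: zero real part.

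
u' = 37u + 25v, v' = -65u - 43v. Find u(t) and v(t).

u(t) = c_1e^(-3t)sin(5t) + 2c_1e^(-3t)cos(5t) + 2c_2e^(-3t)sin(5t) - c_2e^(-3t)cos(5t), v(t) = -2c_1e^(-3t)sin(5t) - 3c_1e^(-3t)cos(5t) - 3c_2e^(-3t)sin(5t) + 2c_2e^(-3t)cos(5t)

Coefficient matrix A = [[37, 25], [-65, -43]].
Characteristic polynomial det(A - λI) = λ^2 + 6λ + 34 = 0.
Eigenvalues λ = -3 ± 5i (complex conjugate pair).
For λ=-3+5i: an eigenvector is (2,-3) - i(1,-2) = (2 - i, -3 + 2i).
A real fundamental pair from Re and Im of e^((-3+5i)t)v: X_1 = e^(-3t)(cos(5t)·(2,-3) + sin(5t)·(1,-2)), X_2 = e^(-3t)(sin(5t)·(2,-3) - cos(5t)·(1,-2)).
General solution: c_1X_1 + c_2X_2.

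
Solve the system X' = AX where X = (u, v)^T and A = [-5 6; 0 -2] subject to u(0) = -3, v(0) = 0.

u(t) = -3e^(-5t), v(t) = 0

Coefficient matrix A = [[-5, 6], [0, -2]].
Characteristic polynomial det(A - λI) = λ^2 + 7λ + 10 = 0.
Eigenvalues λ = -5, -2.
For λ=-5: (A-λI) row 1 is [0, 6], so an eigenvector is (1, 0).
For λ=-2: (A-λI) row 1 is [-3, 6], so an eigenvector is (2, 1).
General solution: C_1e^(-5t)(1,0) + C_2e^(-2t)(2,1).
Applying u(0)=-3, v(0)=0 gives C_1=-3, C_2=0.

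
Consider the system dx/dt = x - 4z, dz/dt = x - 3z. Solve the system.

x(t) = 2C_1e^(-t) + 2C_2te^(-t) + C_2e^(-t), z(t) = C_1e^(-t) + C_2te^(-t)

Coefficient matrix A = [[1, -4], [1, -3]].
Characteristic polynomial det(A - λI) = λ^2 + 2λ + 1 = 0.
Single eigenvalue λ = -1 with algebraic multiplicity 2.
Eigenvector v = (2,1); generalized eigenvector w with (A-λI)w=v is (1,0).
General solution: e^(-t)[C_1·v + C_2·(t·v + w)].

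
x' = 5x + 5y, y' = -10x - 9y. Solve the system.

Coefficient matrix A = [[5, 5], [-10, -9]].
Characteristic polynomial det(A - λI) = λ^2 + 4λ + 5 = 0.
Eigenvalues λ = -2 ± i (complex conjugate pair).
For λ=-2+i: an eigenvector is (-2,3) - i(1,-1) = (-2 - i, 3 + i).
A real fundamental pair from Re and Im of e^((-2+i)t)v: X_1 = e^(-2t)(cos(t)·(-2,3) + sin(t)·(1,-1)), X_2 = e^(-2t)(sin(t)·(-2,3) - cos(t)·(1,-1)).
General solution: c_1X_1 + c_2X_2.

x(t) = c_1e^(-2t)sin(t) - 2c_1e^(-2t)cos(t) - 2c_2e^(-2t)sin(t) - c_2e^(-2t)cos(t), y(t) = -c_1e^(-2t)sin(t) + 3c_1e^(-2t)cos(t) + 3c_2e^(-2t)sin(t) + c_2e^(-2t)cos(t)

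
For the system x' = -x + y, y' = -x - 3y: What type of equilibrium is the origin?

A = [[-1,1],[-1,-3]]; det(A-λI) = λ^2 + 4λ + 4.
repeated λ = -2 with a single eigenvector.

stable improper node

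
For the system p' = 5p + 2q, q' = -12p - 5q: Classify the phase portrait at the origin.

A = [[5,2],[-12,-5]]; det(A-λI) = λ^2 - 1.
λ = 1, -1: opposite signs.

saddle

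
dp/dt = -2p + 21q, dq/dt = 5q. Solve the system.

p(t) = 3K_1e^(5t) - K_2e^(-2t), q(t) = K_1e^(5t)

Coefficient matrix A = [[-2, 21], [0, 5]].
Characteristic polynomial det(A - λI) = λ^2 - 3λ - 10 = 0.
Eigenvalues λ = 5, -2.
For λ=5: (A-λI) row 1 is [-7, 21], so an eigenvector is (3, 1).
For λ=-2: (A-λI) row 1 is [0, 21], so an eigenvector is (-1, 0).
General solution: K_1e^(5t)(3,1) + K_2e^(-2t)(-1,0).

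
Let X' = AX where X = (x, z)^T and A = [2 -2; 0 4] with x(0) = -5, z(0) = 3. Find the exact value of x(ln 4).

-800

A = [[2,-2],[0,4]]; eigenvalues λ = 2, 4.
Eigenvectors: (1,0) for λ=2, (-1,1) for λ=4.
From the initial condition, c_1 = -2, c_2 = 3.
x(ln 4) = (-2)(4^2)(1) + (3)(4^4)(-1) = -800.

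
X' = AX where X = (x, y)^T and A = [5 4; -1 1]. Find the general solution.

x(t) = -2C_1e^(3t) - 2C_2te^(3t) + C_2e^(3t), y(t) = C_1e^(3t) + C_2te^(3t) - C_2e^(3t)

Coefficient matrix A = [[5, 4], [-1, 1]].
Characteristic polynomial det(A - λI) = λ^2 - 6λ + 9 = 0.
Single eigenvalue λ = 3 with algebraic multiplicity 2.
Eigenvector v = (-2,1); generalized eigenvector w with (A-λI)w=v is (1,-1).
General solution: e^(3t)[C_1·v + C_2·(t·v + w)].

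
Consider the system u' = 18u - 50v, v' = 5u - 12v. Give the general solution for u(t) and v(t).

Coefficient matrix A = [[18, -50], [5, -12]].
Characteristic polynomial det(A - λI) = λ^2 - 6λ + 34 = 0.
Eigenvalues λ = 3 ± 5i (complex conjugate pair).
For λ=3+5i: an eigenvector is (3,1) - i(-1,0) = (3 + i, 1).
A real fundamental pair from Re and Im of e^((3+5i)t)v: X_1 = e^(3t)(cos(5t)·(3,1) + sin(5t)·(-1,0)), X_2 = e^(3t)(sin(5t)·(3,1) - cos(5t)·(-1,0)).
General solution: c_1X_1 + c_2X_2.

u(t) = -c_1e^(3t)sin(5t) + 3c_1e^(3t)cos(5t) + 3c_2e^(3t)sin(5t) + c_2e^(3t)cos(5t), v(t) = c_1e^(3t)cos(5t) + c_2e^(3t)sin(5t)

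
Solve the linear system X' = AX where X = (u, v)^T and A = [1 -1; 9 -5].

Coefficient matrix A = [[1, -1], [9, -5]].
Characteristic polynomial det(A - λI) = λ^2 + 4λ + 4 = 0.
Single eigenvalue λ = -2 with algebraic multiplicity 2.
Eigenvector v = (-1,-3); generalized eigenvector w with (A-λI)w=v is (0,1).
General solution: e^(-2t)[c_1·v + c_2·(t·v + w)].

u(t) = -c_1e^(-2t) - c_2te^(-2t), v(t) = -3c_1e^(-2t) - 3c_2te^(-2t) + c_2e^(-2t)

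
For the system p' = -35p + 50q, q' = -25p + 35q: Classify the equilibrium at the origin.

center

A = [[-35,50],[-25,35]]; det(A-λI) = λ^2 + 25.
λ = 0 ± 5i: zero real part.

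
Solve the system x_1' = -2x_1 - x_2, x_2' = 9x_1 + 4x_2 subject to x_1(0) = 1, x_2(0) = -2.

x_1(t) = -te^(t) + e^(t), x_2(t) = 3te^(t) - 2e^(t)

Coefficient matrix A = [[-2, -1], [9, 4]].
Characteristic polynomial det(A - λI) = λ^2 - 2λ + 1 = 0.
Single eigenvalue λ = 1 with algebraic multiplicity 2.
Eigenvector v = (1,-3); generalized eigenvector w with (A-λI)w=v is (0,-1).
General solution: e^(t)[C_1·v + C_2·(t·v + w)].
Applying x_1(0)=1, x_2(0)=-2 gives C_1=1, C_2=-1.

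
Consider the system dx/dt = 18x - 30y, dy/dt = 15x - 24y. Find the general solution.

Coefficient matrix A = [[18, -30], [15, -24]].
Characteristic polynomial det(A - λI) = λ^2 + 6λ + 18 = 0.
Eigenvalues λ = -3 ± 3i (complex conjugate pair).
For λ=-3+3i: an eigenvector is (-1,-1) - i(3,2) = (-1 - 3i, -1 - 2i).
A real fundamental pair from Re and Im of e^((-3+3i)t)v: X_1 = e^(-3t)(cos(3t)·(-1,-1) + sin(3t)·(3,2)), X_2 = e^(-3t)(sin(3t)·(-1,-1) - cos(3t)·(3,2)).
General solution: K_1X_1 + K_2X_2.

x(t) = 3K_1e^(-3t)sin(3t) - K_1e^(-3t)cos(3t) - K_2e^(-3t)sin(3t) - 3K_2e^(-3t)cos(3t), y(t) = 2K_1e^(-3t)sin(3t) - K_1e^(-3t)cos(3t) - K_2e^(-3t)sin(3t) - 2K_2e^(-3t)cos(3t)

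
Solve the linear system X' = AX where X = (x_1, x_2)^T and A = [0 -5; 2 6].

Coefficient matrix A = [[0, -5], [2, 6]].
Characteristic polynomial det(A - λI) = λ^2 - 6λ + 10 = 0.
Eigenvalues λ = 3 ± i (complex conjugate pair).
For λ=3+i: an eigenvector is (2,-1) - i(-1,1) = (2 + i, -1 - i).
A real fundamental pair from Re and Im of e^((3+i)t)v: X_1 = e^(3t)(cos(t)·(2,-1) + sin(t)·(-1,1)), X_2 = e^(3t)(sin(t)·(2,-1) - cos(t)·(-1,1)).
General solution: C_1X_1 + C_2X_2.

x_1(t) = -C_1e^(3t)sin(t) + 2C_1e^(3t)cos(t) + 2C_2e^(3t)sin(t) + C_2e^(3t)cos(t), x_2(t) = C_1e^(3t)sin(t) - C_1e^(3t)cos(t) - C_2e^(3t)sin(t) - C_2e^(3t)cos(t)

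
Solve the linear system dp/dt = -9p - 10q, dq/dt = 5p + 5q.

Coefficient matrix A = [[-9, -10], [5, 5]].
Characteristic polynomial det(A - λI) = λ^2 + 4λ + 5 = 0.
Eigenvalues λ = -2 ± i (complex conjugate pair).
For λ=-2+i: an eigenvector is (1,-1) - i(3,-2) = (1 - 3i, -1 + 2i).
A real fundamental pair from Re and Im of e^((-2+i)t)v: X_1 = e^(-2t)(cos(t)·(1,-1) + sin(t)·(3,-2)), X_2 = e^(-2t)(sin(t)·(1,-1) - cos(t)·(3,-2)).
General solution: K_1X_1 + K_2X_2.

p(t) = 3K_1e^(-2t)sin(t) + K_1e^(-2t)cos(t) + K_2e^(-2t)sin(t) - 3K_2e^(-2t)cos(t), q(t) = -2K_1e^(-2t)sin(t) - K_1e^(-2t)cos(t) - K_2e^(-2t)sin(t) + 2K_2e^(-2t)cos(t)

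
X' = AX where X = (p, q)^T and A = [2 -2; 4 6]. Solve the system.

p(t) = c_1e^(4t)sin(2t) - c_2e^(4t)cos(2t), q(t) = -c_1e^(4t)sin(2t) - c_1e^(4t)cos(2t) - c_2e^(4t)sin(2t) + c_2e^(4t)cos(2t)

Coefficient matrix A = [[2, -2], [4, 6]].
Characteristic polynomial det(A - λI) = λ^2 - 8λ + 20 = 0.
Eigenvalues λ = 4 ± 2i (complex conjugate pair).
For λ=4+2i: an eigenvector is (0,-1) - i(1,-1) = (0 - i, -1 + i).
A real fundamental pair from Re and Im of e^((4+2i)t)v: X_1 = e^(4t)(cos(2t)·(0,-1) + sin(2t)·(1,-1)), X_2 = e^(4t)(sin(2t)·(0,-1) - cos(2t)·(1,-1)).
General solution: c_1X_1 + c_2X_2.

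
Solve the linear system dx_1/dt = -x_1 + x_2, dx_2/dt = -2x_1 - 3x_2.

Coefficient matrix A = [[-1, 1], [-2, -3]].
Characteristic polynomial det(A - λI) = λ^2 + 4λ + 5 = 0.
Eigenvalues λ = -2 ± i (complex conjugate pair).
For λ=-2+i: an eigenvector is (1,-1) - i(0,-1) = (1, -1 + i).
A real fundamental pair from Re and Im of e^((-2+i)t)v: X_1 = e^(-2t)(cos(t)·(1,-1) + sin(t)·(0,-1)), X_2 = e^(-2t)(sin(t)·(1,-1) - cos(t)·(0,-1)).
General solution: K_1X_1 + K_2X_2.

x_1(t) = K_1e^(-2t)cos(t) + K_2e^(-2t)sin(t), x_2(t) = -K_1e^(-2t)sin(t) - K_1e^(-2t)cos(t) - K_2e^(-2t)sin(t) + K_2e^(-2t)cos(t)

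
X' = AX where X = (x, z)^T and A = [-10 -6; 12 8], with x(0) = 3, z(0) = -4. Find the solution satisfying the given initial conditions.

Coefficient matrix A = [[-10, -6], [12, 8]].
Characteristic polynomial det(A - λI) = λ^2 + 2λ - 8 = 0.
Eigenvalues λ = 2, -4.
For λ=2: (A-λI) row 1 is [-12, -6], so an eigenvector is (-1, 2).
For λ=-4: (A-λI) row 1 is [-6, -6], so an eigenvector is (1, -1).
General solution: C_1e^(2t)(-1,2) + C_2e^(-4t)(1,-1).
Applying x(0)=3, z(0)=-4 gives C_1=-1, C_2=2.

x(t) = e^(2t) + 2e^(-4t), z(t) = -2e^(2t) - 2e^(-4t)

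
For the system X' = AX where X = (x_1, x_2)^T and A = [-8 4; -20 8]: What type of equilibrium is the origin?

center

A = [[-8,4],[-20,8]]; det(A-λI) = λ^2 + 16.
λ = 0 ± 4i: zero real part.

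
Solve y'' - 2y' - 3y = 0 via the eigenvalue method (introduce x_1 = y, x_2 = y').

Let x_1 = y, x_2 = y'. Then x_1' = x_2 and x_2' = 3x_1 + 2x_2.
A = [[0,1],[3,2]]; det(A-λI) = λ^2 - 2λ - 3.
Eigenvalues λ = -1, 3 with eigenvectors (1,-1), (1,3).

y(t) = c_1e^(-t) + c_2e^(3t)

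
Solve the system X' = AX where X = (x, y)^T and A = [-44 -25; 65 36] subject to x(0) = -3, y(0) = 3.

Coefficient matrix A = [[-44, -25], [65, 36]].
Characteristic polynomial det(A - λI) = λ^2 + 8λ + 41 = 0.
Eigenvalues λ = -4 ± 5i (complex conjugate pair).
For λ=-4+5i: an eigenvector is (-2,3) - i(1,-2) = (-2 - i, 3 + 2i).
A real fundamental pair from Re and Im of e^((-4+5i)t)v: X_1 = e^(-4t)(cos(5t)·(-2,3) + sin(5t)·(1,-2)), X_2 = e^(-4t)(sin(5t)·(-2,3) - cos(5t)·(1,-2)).
General solution: c_1X_1 + c_2X_2.
Applying x(0)=-3, y(0)=3 gives c_1=3, c_2=-3.

x(t) = 9e^(-4t)sin(5t) - 3e^(-4t)cos(5t), y(t) = -15e^(-4t)sin(5t) + 3e^(-4t)cos(5t)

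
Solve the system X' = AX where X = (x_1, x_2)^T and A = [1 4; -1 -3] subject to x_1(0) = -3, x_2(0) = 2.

x_1(t) = 2te^(-t) - 3e^(-t), x_2(t) = -te^(-t) + 2e^(-t)

Coefficient matrix A = [[1, 4], [-1, -3]].
Characteristic polynomial det(A - λI) = λ^2 + 2λ + 1 = 0.
Single eigenvalue λ = -1 with algebraic multiplicity 2.
Eigenvector v = (-2,1); generalized eigenvector w with (A-λI)w=v is (3,-2).
General solution: e^(-t)[K_1·v + K_2·(t·v + w)].
Applying x_1(0)=-3, x_2(0)=2 gives K_1=0, K_2=-1.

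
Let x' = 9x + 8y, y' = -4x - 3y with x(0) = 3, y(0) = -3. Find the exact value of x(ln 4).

12

A = [[9,8],[-4,-3]]; eigenvalues λ = 5, 1.
Eigenvectors: (-2,1) for λ=5, (1,-1) for λ=1.
From the initial condition, c_1 = 0, c_2 = 3.
x(ln 4) = (0)(4^5)(-2) + (3)(4^1)(1) = 12.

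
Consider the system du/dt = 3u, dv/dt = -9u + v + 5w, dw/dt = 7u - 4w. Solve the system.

u(t) = K_1e^(3t), v(t) = -2K_1e^(3t) - K_2e^(-4t) + K_3e^(t), w(t) = K_1e^(3t) + K_2e^(-4t)

Coefficient matrix A = [[3, 0, 0], [-9, 1, 5], [7, 0, -4]].
det(A - λI) = 0 gives eigenvalues λ = 3, -4, 1.
For λ=3: eigenvector (1,-2,1).
For λ=-4: eigenvector (0,-1,1).
For λ=1: eigenvector (0,1,0).
General solution: K_1e^(3t)(1,-2,1) + K_2e^(-4t)(0,-1,1) + K_3e^(t)(0,1,0).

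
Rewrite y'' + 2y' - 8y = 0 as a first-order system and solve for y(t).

Let x_1 = y, x_2 = y'. Then x_1' = x_2 and x_2' = 8x_1 - 2x_2.
A = [[0,1],[8,-2]]; det(A-λI) = λ^2 + 2λ - 8.
Eigenvalues λ = 2, -4 with eigenvectors (1,2), (1,-4).

y(t) = C_1e^(2t) + C_2e^(-4t)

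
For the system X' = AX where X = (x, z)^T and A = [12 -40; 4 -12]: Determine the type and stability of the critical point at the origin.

center

A = [[12,-40],[4,-12]]; det(A-λI) = λ^2 + 16.
λ = 0 ± 4i: zero real part.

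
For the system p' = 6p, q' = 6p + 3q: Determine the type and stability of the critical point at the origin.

A = [[6,0],[6,3]]; det(A-λI) = λ^2 - 9λ + 18.
λ = 3, 6: both positive.

unstable node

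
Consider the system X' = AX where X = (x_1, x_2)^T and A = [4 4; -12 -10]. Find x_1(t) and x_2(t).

x_1(t) = -2C_1e^(-2t) + C_2e^(-4t), x_2(t) = 3C_1e^(-2t) - 2C_2e^(-4t)

Coefficient matrix A = [[4, 4], [-12, -10]].
Characteristic polynomial det(A - λI) = λ^2 + 6λ + 8 = 0.
Eigenvalues λ = -2, -4.
For λ=-2: (A-λI) row 1 is [6, 4], so an eigenvector is (-2, 3).
For λ=-4: (A-λI) row 1 is [8, 4], so an eigenvector is (1, -2).
General solution: C_1e^(-2t)(-2,3) + C_2e^(-4t)(1,-2).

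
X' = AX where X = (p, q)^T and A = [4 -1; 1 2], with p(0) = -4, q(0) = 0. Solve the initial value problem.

p(t) = -4te^(3t) - 4e^(3t), q(t) = -4te^(3t)

Coefficient matrix A = [[4, -1], [1, 2]].
Characteristic polynomial det(A - λI) = λ^2 - 6λ + 9 = 0.
Single eigenvalue λ = 3 with algebraic multiplicity 2.
Eigenvector v = (1,1); generalized eigenvector w with (A-λI)w=v is (-1,-2).
General solution: e^(3t)[c_1·v + c_2·(t·v + w)].
Applying p(0)=-4, q(0)=0 gives c_1=-8, c_2=-4.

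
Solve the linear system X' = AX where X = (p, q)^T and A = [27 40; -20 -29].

Coefficient matrix A = [[27, 40], [-20, -29]].
Characteristic polynomial det(A - λI) = λ^2 + 2λ + 17 = 0.
Eigenvalues λ = -1 ± 4i (complex conjugate pair).
For λ=-1+4i: an eigenvector is (-3,2) - i(-1,1) = (-3 + i, 2 - i).
A real fundamental pair from Re and Im of e^((-1+4i)t)v: X_1 = e^(-t)(cos(4t)·(-3,2) + sin(4t)·(-1,1)), X_2 = e^(-t)(sin(4t)·(-3,2) - cos(4t)·(-1,1)).
General solution: K_1X_1 + K_2X_2.

p(t) = -K_1e^(-t)sin(4t) - 3K_1e^(-t)cos(4t) - 3K_2e^(-t)sin(4t) + K_2e^(-t)cos(4t), q(t) = K_1e^(-t)sin(4t) + 2K_1e^(-t)cos(4t) + 2K_2e^(-t)sin(4t) - K_2e^(-t)cos(4t)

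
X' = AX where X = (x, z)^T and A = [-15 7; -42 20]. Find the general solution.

x(t) = C_1e^(6t) + C_2e^(-t), z(t) = 3C_1e^(6t) + 2C_2e^(-t)

Coefficient matrix A = [[-15, 7], [-42, 20]].
Characteristic polynomial det(A - λI) = λ^2 - 5λ - 6 = 0.
Eigenvalues λ = 6, -1.
For λ=6: (A-λI) row 1 is [-21, 7], so an eigenvector is (1, 3).
For λ=-1: (A-λI) row 1 is [-14, 7], so an eigenvector is (1, 2).
General solution: C_1e^(6t)(1,3) + C_2e^(-t)(1,2).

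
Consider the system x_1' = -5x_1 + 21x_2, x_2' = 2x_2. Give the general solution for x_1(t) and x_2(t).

x_1(t) = -c_1e^(-5t) + 3c_2e^(2t), x_2(t) = c_2e^(2t)

Coefficient matrix A = [[-5, 21], [0, 2]].
Characteristic polynomial det(A - λI) = λ^2 + 3λ - 10 = 0.
Eigenvalues λ = -5, 2.
For λ=-5: (A-λI) row 1 is [0, 21], so an eigenvector is (-1, 0).
For λ=2: (A-λI) row 1 is [-7, 21], so an eigenvector is (3, 1).
General solution: c_1e^(-5t)(-1,0) + c_2e^(2t)(3,1).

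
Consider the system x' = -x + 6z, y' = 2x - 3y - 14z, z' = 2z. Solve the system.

Coefficient matrix A = [[-1, 0, 6], [2, -3, -14], [0, 0, 2]].
det(A - λI) = 0 gives eigenvalues λ = -1, 2, -3.
For λ=-1: eigenvector (1,1,0).
For λ=2: eigenvector (2,-2,1).
For λ=-3: eigenvector (0,1,0).
General solution: K_1e^(-t)(1,1,0) + K_2e^(2t)(2,-2,1) + K_3e^(-3t)(0,1,0).

x(t) = K_1e^(-t) + 2K_2e^(2t), y(t) = K_1e^(-t) - 2K_2e^(2t) + K_3e^(-3t), z(t) = K_2e^(2t)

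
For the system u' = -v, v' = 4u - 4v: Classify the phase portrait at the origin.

stable improper node

A = [[0,-1],[4,-4]]; det(A-λI) = λ^2 + 4λ + 4.
repeated λ = -2 with a single eigenvector.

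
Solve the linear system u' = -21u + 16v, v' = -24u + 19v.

Coefficient matrix A = [[-21, 16], [-24, 19]].
Characteristic polynomial det(A - λI) = λ^2 + 2λ - 15 = 0.
Eigenvalues λ = -5, 3.
For λ=-5: (A-λI) row 1 is [-16, 16], so an eigenvector is (1, 1).
For λ=3: (A-λI) row 1 is [-24, 16], so an eigenvector is (2, 3).
General solution: C_1e^(-5t)(1,1) + C_2e^(3t)(2,3).

u(t) = C_1e^(-5t) + 2C_2e^(3t), v(t) = C_1e^(-5t) + 3C_2e^(3t)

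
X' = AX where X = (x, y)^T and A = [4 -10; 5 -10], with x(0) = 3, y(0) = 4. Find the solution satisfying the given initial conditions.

x(t) = -19e^(-3t)sin(t) + 3e^(-3t)cos(t), y(t) = -13e^(-3t)sin(t) + 4e^(-3t)cos(t)

Coefficient matrix A = [[4, -10], [5, -10]].
Characteristic polynomial det(A - λI) = λ^2 + 6λ + 10 = 0.
Eigenvalues λ = -3 ± i (complex conjugate pair).
For λ=-3+i: an eigenvector is (1,1) - i(-3,-2) = (1 + 3i, 1 + 2i).
A real fundamental pair from Re and Im of e^((-3+i)t)v: X_1 = e^(-3t)(cos(t)·(1,1) + sin(t)·(-3,-2)), X_2 = e^(-3t)(sin(t)·(1,1) - cos(t)·(-3,-2)).
General solution: K_1X_1 + K_2X_2.
Applying x(0)=3, y(0)=4 gives K_1=6, K_2=-1.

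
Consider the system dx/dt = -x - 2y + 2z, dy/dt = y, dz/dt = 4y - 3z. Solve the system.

Coefficient matrix A = [[-1, -2, 2], [0, 1, 0], [0, 4, -3]].
det(A - λI) = 0 gives eigenvalues λ = -1, 1, -3.
For λ=-1: eigenvector (1,0,0).
For λ=1: eigenvector (0,1,1).
For λ=-3: eigenvector (-1,0,1).
General solution: C_1e^(-t)(1,0,0) + C_2e^(t)(0,1,1) + C_3e^(-3t)(-1,0,1).

x(t) = C_1e^(-t) - C_3e^(-3t), y(t) = C_2e^(t), z(t) = C_2e^(t) + C_3e^(-3t)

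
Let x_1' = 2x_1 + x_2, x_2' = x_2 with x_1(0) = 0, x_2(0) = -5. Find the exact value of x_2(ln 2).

A = [[2,1],[0,1]]; eigenvalues λ = 1, 2.
Eigenvectors: (-1,1) for λ=1, (-1,0) for λ=2.
From the initial condition, c_1 = -5, c_2 = 5.
x_2(ln 2) = (-5)(2^1)(1) + (5)(2^2)(0) = -10.

-10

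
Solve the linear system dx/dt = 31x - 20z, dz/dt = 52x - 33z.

Coefficient matrix A = [[31, -20], [52, -33]].
Characteristic polynomial det(A - λI) = λ^2 + 2λ + 17 = 0.
Eigenvalues λ = -1 ± 4i (complex conjugate pair).
For λ=-1+4i: an eigenvector is (2,3) - i(1,2) = (2 - i, 3 - 2i).
A real fundamental pair from Re and Im of e^((-1+4i)t)v: X_1 = e^(-t)(cos(4t)·(2,3) + sin(4t)·(1,2)), X_2 = e^(-t)(sin(4t)·(2,3) - cos(4t)·(1,2)).
General solution: C_1X_1 + C_2X_2.

x(t) = C_1e^(-t)sin(4t) + 2C_1e^(-t)cos(4t) + 2C_2e^(-t)sin(4t) - C_2e^(-t)cos(4t), z(t) = 2C_1e^(-t)sin(4t) + 3C_1e^(-t)cos(4t) + 3C_2e^(-t)sin(4t) - 2C_2e^(-t)cos(4t)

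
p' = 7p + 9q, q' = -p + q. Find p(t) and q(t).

p(t) = -3c_1e^(4t) - 3c_2te^(4t) - c_2e^(4t), q(t) = c_1e^(4t) + c_2te^(4t)

Coefficient matrix A = [[7, 9], [-1, 1]].
Characteristic polynomial det(A - λI) = λ^2 - 8λ + 16 = 0.
Single eigenvalue λ = 4 with algebraic multiplicity 2.
Eigenvector v = (-3,1); generalized eigenvector w with (A-λI)w=v is (-1,0).
General solution: e^(4t)[c_1·v + c_2·(t·v + w)].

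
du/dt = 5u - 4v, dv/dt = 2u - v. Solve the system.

u(t) = 2K_1e^(3t) + K_2e^(t), v(t) = K_1e^(3t) + K_2e^(t)

Coefficient matrix A = [[5, -4], [2, -1]].
Characteristic polynomial det(A - λI) = λ^2 - 4λ + 3 = 0.
Eigenvalues λ = 3, 1.
For λ=3: (A-λI) row 1 is [2, -4], so an eigenvector is (2, 1).
For λ=1: (A-λI) row 1 is [4, -4], so an eigenvector is (1, 1).
General solution: K_1e^(3t)(2,1) + K_2e^(t)(1,1).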